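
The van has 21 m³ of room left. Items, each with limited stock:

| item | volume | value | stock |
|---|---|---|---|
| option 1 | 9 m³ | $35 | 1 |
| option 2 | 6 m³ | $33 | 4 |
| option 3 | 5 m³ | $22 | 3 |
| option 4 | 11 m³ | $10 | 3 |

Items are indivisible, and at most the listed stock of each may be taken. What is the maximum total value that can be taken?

Top feasible selections:
- 1×option 1 + 2×option 2: volume 21, value 101
- 3×option 2: volume 18, value 99
Best: $101.

$101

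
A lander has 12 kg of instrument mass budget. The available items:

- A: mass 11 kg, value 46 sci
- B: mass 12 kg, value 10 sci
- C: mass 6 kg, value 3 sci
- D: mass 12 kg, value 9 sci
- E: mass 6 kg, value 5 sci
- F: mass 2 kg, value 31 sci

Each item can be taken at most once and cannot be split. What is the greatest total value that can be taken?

Check high-value combinations within 12 kg:
- A: mass 11, value 46
- E+F: mass 6+2=8, value 5+31=36
- C+F: mass 6+2=8, value 3+31=34
Best: 46 sci.

46 sci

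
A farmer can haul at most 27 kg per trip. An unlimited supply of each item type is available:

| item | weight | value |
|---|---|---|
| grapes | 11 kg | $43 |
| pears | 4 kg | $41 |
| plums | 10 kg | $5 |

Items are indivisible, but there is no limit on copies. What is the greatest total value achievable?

$246

Best value-per-unit is pears at 41/4, and filling with it alone uses weight 6×4=24. No mix of the others beats 6×41 = 246.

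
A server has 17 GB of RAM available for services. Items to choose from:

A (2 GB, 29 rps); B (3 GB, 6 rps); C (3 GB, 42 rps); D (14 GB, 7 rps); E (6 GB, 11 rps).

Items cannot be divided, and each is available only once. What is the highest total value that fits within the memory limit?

88 rps

Check high-value combinations within 17 GB:
- A+B+C+E: memory 2+3+3+6=14, value 29+6+42+11=88
- A+C+E: memory 2+3+6=11, value 29+42+11=82
- A+B+C: memory 2+3+3=8, value 29+6+42=77
Best: 88 rps.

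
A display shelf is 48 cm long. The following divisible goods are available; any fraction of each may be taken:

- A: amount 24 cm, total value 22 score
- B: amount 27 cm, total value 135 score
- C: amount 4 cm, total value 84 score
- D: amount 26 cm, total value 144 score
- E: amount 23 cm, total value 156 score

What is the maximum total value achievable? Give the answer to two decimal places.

Take in order of value per unit:
- C (84/4 per unit): all 4 → value 84, running total 84.00
- E (156/23 per unit): all 23 → value 156, running total 240.00
- D (144/26 per unit): 21 of 26 → value 21×144/26 = 116.3077, running total 356.31
Total 356.31.

356.31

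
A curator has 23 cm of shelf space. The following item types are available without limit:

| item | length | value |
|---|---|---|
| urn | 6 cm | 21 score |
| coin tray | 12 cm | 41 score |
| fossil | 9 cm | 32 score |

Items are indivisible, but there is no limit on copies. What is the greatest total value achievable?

74 score

Best value-per-unit is fossil at 32/9; filling with it alone gives 2×32 = 64.
Optimal mix: 2×urn + 1×fossil → length 21, value 74.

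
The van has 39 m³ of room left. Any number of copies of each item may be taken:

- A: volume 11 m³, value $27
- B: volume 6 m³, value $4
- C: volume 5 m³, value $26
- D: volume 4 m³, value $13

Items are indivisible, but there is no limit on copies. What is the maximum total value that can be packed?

$195

Best value-per-unit is C at 26/5; filling with it alone gives 7×26 = 182.
Optimal mix: 7×C + 1×D → volume 39, value 195.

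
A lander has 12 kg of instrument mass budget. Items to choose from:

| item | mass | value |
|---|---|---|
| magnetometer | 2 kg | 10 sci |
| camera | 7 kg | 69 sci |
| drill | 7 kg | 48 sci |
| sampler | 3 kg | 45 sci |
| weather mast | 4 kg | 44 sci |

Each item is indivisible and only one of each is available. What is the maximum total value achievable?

Check high-value combinations within 12 kg:
- magnetometer+camera+sampler: mass 2+7+3=12, value 10+69+45=124
- camera+sampler: mass 7+3=10, value 69+45=114
- camera+weather mast: mass 7+4=11, value 69+44=113
- magnetometer+drill+sampler: mass 2+7+3=12, value 10+48+45=103
- magnetometer+sampler+weather mast: mass 2+3+4=9, value 10+45+44=99
Best: 124 sci.

124 sci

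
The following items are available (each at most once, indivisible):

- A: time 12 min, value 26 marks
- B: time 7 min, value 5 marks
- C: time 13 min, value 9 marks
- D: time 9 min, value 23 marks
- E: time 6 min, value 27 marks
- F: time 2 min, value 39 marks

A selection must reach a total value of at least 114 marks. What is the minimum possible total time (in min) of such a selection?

Subsets with value ≥ 114, sorted by total time:
- A+D+E+F: time 29, value 115
- A+B+D+E+F: time 36, value 120
- A+C+D+E+F: time 42, value 124
- A+B+C+D+E+F: time 49, value 129
Minimum time: 29 min.

29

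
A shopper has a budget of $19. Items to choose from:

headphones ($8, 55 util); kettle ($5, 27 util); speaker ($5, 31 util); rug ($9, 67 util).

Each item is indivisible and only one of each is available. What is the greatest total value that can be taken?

Check high-value combinations within $19:
- kettle+speaker+rug: cost 5+5+9=19, value 27+31+67=125
- headphones+rug: cost 8+9=17, value 55+67=122
- headphones+kettle+speaker: cost 8+5+5=18, value 55+27+31=113
Best: 125 util.

125 util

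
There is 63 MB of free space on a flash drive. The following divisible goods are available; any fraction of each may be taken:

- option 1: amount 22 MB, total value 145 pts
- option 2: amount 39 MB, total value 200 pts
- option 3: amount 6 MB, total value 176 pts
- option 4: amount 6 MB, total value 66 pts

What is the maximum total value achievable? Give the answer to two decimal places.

535.72

Take in order of value per unit:
- option 3 (176/6 per unit): all 6 → value 176, running total 176.00
- option 4 (66/6 per unit): all 6 → value 66, running total 242.00
- option 1 (145/22 per unit): all 22 → value 145, running total 387.00
- option 2 (200/39 per unit): 29 of 39 → value 29×200/39 = 148.7179, running total 535.72
Total 535.72.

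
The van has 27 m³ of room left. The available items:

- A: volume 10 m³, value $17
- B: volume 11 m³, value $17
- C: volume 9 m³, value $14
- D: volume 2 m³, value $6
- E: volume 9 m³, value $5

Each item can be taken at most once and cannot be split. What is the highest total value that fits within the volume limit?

This is a 0/1 knapsack; check combinations near the capacity.
- A+B+D: volume 10+11+2=23, value 17+17+6=40
- A+C+D: volume 10+9+2=21, value 17+14+6=37
- B+C+D: volume 11+9+2=22, value 17+14+6=37
- A+B: volume 10+11=21, value 17+17=34
- A+C: volume 10+9=19, value 17+14=31
Best: $40.

$40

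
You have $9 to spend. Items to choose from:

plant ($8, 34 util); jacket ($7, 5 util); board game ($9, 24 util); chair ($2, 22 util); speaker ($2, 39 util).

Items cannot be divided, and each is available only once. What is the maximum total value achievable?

Check high-value combinations within $9:
- chair+speaker: cost 2+2=4, value 22+39=61
- jacket+speaker: cost 7+2=9, value 5+39=44
- speaker: cost 2, value 39
- plant: cost 8, value 34
- jacket+chair: cost 7+2=9, value 5+22=27
Best: 61 util.

61 util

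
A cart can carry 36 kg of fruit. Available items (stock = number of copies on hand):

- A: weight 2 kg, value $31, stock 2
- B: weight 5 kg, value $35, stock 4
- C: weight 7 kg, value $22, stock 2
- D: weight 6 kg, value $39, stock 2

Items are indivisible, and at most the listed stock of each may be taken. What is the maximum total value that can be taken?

Top feasible selections:
- 2×A + 4×B + 2×D: weight 36, value 280
- 1×A + 4×B + 2×D: weight 34, value 249
- 2×A + 3×B + 2×D: weight 31, value 245
Best: $280.

$280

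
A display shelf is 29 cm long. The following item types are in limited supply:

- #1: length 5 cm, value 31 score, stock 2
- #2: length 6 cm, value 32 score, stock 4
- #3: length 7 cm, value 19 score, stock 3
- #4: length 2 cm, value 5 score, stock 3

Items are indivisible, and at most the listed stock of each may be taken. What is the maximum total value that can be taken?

159 score

Best selections within length 29 and stock limits:
- 1×#1 + 4×#2: length 29, value 159
- 2×#1 + 3×#2: length 28, value 158
Best: 159 score.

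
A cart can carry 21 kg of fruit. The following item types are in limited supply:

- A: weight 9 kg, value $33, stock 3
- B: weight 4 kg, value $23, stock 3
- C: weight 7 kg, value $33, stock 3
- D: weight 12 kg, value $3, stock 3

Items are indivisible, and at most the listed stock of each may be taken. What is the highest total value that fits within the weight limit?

Best selections within weight 21 and stock limits:
- 3×B + 1×C: weight 19, value 102
- 1×A + 3×B: weight 21, value 102
- 3×C: weight 21, value 99
- 1×B + 2×C: weight 18, value 89
Best: $102.

$102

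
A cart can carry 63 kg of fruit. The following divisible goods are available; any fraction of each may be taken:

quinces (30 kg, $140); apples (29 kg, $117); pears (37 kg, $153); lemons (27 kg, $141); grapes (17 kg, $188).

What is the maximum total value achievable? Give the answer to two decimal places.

417.67

Take in order of value per unit:
- grapes (188/17 per unit): all 17 → value 188, running total 188.00
- lemons (141/27 per unit): all 27 → value 141, running total 329.00
- quinces (140/30 per unit): 19 of 30 → value 19×140/30 = 88.6667, running total 417.67
Total 417.67.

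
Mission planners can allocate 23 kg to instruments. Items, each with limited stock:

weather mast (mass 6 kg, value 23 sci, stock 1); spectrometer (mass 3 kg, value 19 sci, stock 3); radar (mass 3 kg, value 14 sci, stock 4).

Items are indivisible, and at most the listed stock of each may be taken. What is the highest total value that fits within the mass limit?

Best selections within mass 23 and stock limits:
- 3×spectrometer + 4×radar: mass 21, value 113
- 1×weather mast + 3×spectrometer + 2×radar: mass 21, value 108
- 1×weather mast + 2×spectrometer + 3×radar: mass 21, value 103
Best: 113 sci.

113 sci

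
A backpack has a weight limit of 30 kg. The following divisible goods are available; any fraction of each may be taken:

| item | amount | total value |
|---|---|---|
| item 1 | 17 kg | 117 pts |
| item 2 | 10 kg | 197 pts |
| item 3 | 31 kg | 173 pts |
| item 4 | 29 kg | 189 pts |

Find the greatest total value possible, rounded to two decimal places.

Take in order of value per unit:
- item 2 (197/10 per unit): all 10 → value 197, running total 197.00
- item 1 (117/17 per unit): all 17 → value 117, running total 314.00
- item 4 (189/29 per unit): 3 of 29 → value 3×189/29 = 19.5517, running total 333.55
Total 333.55.

333.55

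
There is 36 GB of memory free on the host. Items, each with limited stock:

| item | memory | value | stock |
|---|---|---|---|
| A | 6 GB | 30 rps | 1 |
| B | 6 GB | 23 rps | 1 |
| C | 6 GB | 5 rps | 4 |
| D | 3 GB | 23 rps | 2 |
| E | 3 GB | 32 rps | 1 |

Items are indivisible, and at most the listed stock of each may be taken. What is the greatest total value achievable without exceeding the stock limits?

141 rps

Top feasible selections:
- 1×A + 1×B + 2×C + 2×D + 1×E: memory 33, value 141
- 1×A + 1×B + 1×C + 2×D + 1×E: memory 27, value 136
Best: 141 rps.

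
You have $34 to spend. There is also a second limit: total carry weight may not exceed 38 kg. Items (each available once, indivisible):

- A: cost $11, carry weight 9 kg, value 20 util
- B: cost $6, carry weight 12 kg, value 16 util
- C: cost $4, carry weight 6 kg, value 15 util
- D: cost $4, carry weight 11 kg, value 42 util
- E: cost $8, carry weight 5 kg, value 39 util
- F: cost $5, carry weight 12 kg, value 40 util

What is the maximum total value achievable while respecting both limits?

141 util

Feasible sets respecting both limits:
- A+D+E+F: cost 28, carry weight 37, value 141
- C+D+E+F: cost 21, carry weight 34, value 136
- D+E+F: cost 17, carry weight 28, value 121
Best: 141 util.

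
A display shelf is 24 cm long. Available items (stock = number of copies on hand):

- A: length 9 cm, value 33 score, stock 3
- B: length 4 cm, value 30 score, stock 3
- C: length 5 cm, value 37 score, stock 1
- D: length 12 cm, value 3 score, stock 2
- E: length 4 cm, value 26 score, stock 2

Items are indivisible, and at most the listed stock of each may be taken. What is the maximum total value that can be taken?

Best selections within length 24 and stock limits:
- 3×B + 1×C + 1×E: length 21, value 153
- 2×B + 1×C + 2×E: length 21, value 149
- 3×B + 2×E: length 20, value 142
Best: 153 score.

153 score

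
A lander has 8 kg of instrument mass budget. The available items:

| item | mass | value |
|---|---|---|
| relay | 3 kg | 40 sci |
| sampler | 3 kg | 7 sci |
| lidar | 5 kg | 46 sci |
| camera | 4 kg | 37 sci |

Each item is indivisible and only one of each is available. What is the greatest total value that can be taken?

Check high-value combinations within 8 kg:
- relay+lidar: mass 3+5=8, value 40+46=86
- relay+camera: mass 3+4=7, value 40+37=77
- sampler+lidar: mass 3+5=8, value 7+46=53
Best: 86 sci.

86 sci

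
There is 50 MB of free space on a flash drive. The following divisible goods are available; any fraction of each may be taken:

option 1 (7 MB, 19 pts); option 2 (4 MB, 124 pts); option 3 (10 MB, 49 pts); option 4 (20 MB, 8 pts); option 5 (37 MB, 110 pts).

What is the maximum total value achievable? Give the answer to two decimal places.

280.03

Take in order of value per unit:
- option 2 (124/4 per unit): all 4 → value 124, running total 124.00
- option 3 (49/10 per unit): all 10 → value 49, running total 173.00
- option 5 (110/37 per unit): 36 of 37 → value 36×110/37 = 107.0270, running total 280.03
Total 280.03.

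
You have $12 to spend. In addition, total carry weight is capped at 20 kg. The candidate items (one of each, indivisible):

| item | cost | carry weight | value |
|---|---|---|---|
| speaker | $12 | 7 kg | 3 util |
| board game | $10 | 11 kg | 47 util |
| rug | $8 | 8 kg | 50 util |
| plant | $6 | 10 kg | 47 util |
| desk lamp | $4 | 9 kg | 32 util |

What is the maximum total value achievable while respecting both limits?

82 util

Feasible sets respecting both limits:
- rug+desk lamp: cost 12, carry weight 17, value 82
- plant+desk lamp: cost 10, carry weight 19, value 79
- rug: cost 8, carry weight 8, value 50
Best: 82 util.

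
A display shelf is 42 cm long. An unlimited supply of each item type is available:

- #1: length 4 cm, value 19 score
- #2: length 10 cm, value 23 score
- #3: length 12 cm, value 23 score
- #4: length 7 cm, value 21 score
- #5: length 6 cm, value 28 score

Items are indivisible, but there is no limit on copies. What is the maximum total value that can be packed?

199 score

Best value-per-unit is #1 at 19/4; filling with it alone gives 10×19 = 190.
Optimal mix: 9×#1 + 1×#5 → length 42, value 199.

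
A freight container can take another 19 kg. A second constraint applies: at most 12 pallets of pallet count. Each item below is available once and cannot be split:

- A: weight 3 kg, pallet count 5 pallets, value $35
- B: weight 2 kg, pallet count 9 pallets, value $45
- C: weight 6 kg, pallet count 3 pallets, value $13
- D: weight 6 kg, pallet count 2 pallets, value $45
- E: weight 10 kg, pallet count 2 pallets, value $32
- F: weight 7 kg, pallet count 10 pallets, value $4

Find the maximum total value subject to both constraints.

$112

Feasible sets respecting both limits:
- A+D+E: weight 19, pallet count 9, value 112
- A+C+D: weight 15, pallet count 10, value 93
- B+D: weight 8, pallet count 11, value 90
- A+D: weight 9, pallet count 7, value 80
Best: $112.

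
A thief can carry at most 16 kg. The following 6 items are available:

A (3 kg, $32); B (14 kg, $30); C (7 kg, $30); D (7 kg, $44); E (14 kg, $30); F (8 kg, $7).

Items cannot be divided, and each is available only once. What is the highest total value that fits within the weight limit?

Check high-value combinations within 16 kg:
- A+D: weight 3+7=10, value 32+44=76
- C+D: weight 7+7=14, value 30+44=74
- A+C: weight 3+7=10, value 32+30=62
Best: $76.

$76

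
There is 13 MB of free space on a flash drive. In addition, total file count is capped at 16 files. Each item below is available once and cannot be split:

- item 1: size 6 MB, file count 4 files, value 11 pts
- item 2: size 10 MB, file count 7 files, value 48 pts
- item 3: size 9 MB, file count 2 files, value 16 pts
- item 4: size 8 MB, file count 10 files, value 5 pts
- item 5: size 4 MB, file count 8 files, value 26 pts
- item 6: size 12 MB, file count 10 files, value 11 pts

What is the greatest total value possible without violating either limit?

Feasible sets respecting both limits:
- item 2: size 10, file count 7, value 48
- item 3+item 5: size 13, file count 10, value 42
- item 1+item 5: size 10, file count 12, value 37
- item 5: size 4, file count 8, value 26
Best: 48 pts.

48 pts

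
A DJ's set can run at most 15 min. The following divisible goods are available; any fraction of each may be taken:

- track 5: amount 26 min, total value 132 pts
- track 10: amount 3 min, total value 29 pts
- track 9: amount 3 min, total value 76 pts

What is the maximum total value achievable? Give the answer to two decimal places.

150.69

Take in order of value per unit:
- track 9 (76/3 per unit): all 3 → value 76, running total 76.00
- track 10 (29/3 per unit): all 3 → value 29, running total 105.00
- track 5 (132/26 per unit): 9 of 26 → value 9×132/26 = 45.6923, running total 150.69
Total 150.69.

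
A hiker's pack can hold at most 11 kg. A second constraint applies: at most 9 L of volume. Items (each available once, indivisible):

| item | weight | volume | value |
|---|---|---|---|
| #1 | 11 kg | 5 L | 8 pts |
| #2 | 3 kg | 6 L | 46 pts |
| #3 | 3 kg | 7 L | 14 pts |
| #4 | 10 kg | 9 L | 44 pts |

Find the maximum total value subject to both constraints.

Feasible sets respecting both limits:
- #2: weight 3, volume 6, value 46
- #4: weight 10, volume 9, value 44
- #3: weight 3, volume 7, value 14
- #1: weight 11, volume 5, value 8
Best: 46 pts.

46 pts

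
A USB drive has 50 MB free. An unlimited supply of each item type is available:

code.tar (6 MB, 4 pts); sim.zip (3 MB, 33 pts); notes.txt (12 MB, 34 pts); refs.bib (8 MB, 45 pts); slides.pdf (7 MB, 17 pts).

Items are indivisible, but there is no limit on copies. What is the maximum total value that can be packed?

528 pts

Best value-per-unit is sim.zip at 33/3, and filling with it alone uses size 16×3=48. No mix of the others beats 16×33 = 528.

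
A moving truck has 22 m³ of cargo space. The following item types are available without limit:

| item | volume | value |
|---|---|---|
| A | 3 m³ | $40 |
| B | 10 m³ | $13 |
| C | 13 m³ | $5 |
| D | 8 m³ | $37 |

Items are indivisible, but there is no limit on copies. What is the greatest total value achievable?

Best value-per-unit is A at 40/3, and filling with it alone uses volume 7×3=21. No mix of the others beats 7×40 = 280.

$280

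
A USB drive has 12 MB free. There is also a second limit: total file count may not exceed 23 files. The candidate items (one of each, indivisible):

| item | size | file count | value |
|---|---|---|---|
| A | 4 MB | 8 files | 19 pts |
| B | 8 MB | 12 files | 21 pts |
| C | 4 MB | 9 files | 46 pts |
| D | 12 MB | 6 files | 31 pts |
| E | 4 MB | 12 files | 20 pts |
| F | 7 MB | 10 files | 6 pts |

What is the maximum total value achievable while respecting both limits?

67 pts

Feasible sets respecting both limits:
- B+C: size 12, file count 21, value 67
- C+E: size 8, file count 21, value 66
- A+C: size 8, file count 17, value 65
- C+F: size 11, file count 19, value 52
Best: 67 pts.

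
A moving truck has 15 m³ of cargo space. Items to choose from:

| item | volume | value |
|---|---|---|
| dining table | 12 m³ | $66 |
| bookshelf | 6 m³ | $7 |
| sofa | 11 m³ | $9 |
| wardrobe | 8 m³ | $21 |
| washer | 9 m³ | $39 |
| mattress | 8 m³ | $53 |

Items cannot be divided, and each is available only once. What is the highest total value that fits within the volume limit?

Check high-value combinations within 15 m³:
- dining table: volume 12, value 66
- bookshelf+mattress: volume 6+8=14, value 7+53=60
- mattress: volume 8, value 53
- bookshelf+washer: volume 6+9=15, value 7+39=46
- washer: volume 9, value 39
Best: $66.

$66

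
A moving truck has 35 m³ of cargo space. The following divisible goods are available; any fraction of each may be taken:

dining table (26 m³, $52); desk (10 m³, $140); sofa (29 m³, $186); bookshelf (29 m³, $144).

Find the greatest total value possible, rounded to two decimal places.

300.34

Take in order of value per unit:
- desk (140/10 per unit): all 10 → value 140, running total 140.00
- sofa (186/29 per unit): 25 of 29 → value 25×186/29 = 160.3448, running total 300.34
Total 300.34.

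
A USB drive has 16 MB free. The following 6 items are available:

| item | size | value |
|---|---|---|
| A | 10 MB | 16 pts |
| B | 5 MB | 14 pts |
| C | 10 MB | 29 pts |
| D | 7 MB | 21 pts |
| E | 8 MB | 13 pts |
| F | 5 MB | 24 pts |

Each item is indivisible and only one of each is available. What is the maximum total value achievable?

53 pts

This is a 0/1 knapsack; check combinations near the capacity.
- C+F: size 10+5=15, value 29+24=53
- D+F: size 7+5=12, value 21+24=45
- B+C: size 5+10=15, value 14+29=43
- A+F: size 10+5=15, value 16+24=40
Best: 53 pts.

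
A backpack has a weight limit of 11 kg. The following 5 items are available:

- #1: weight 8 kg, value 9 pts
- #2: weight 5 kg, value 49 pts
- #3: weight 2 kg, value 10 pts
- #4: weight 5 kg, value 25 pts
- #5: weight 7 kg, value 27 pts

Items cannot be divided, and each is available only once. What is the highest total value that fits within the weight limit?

74 pts

This is a 0/1 knapsack; check combinations near the capacity.
- #2+#4: weight 5+5=10, value 49+25=74
- #2+#3: weight 5+2=7, value 49+10=59
- #2: weight 5, value 49
Best: 74 pts.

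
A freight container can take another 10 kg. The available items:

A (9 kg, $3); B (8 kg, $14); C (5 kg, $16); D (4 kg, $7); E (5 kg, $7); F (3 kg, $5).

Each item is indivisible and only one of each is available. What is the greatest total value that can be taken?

Check high-value combinations within 10 kg:
- C+D: weight 5+4=9, value 16+7=23
- C+E: weight 5+5=10, value 16+7=23
- C+F: weight 5+3=8, value 16+5=21
Best: $23.

$23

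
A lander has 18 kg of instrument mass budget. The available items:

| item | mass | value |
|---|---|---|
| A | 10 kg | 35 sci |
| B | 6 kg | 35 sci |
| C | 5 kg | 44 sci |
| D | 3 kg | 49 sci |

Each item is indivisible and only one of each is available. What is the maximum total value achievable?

Check high-value combinations within 18 kg:
- B+C+D: mass 6+5+3=14, value 35+44+49=128
- A+C+D: mass 10+5+3=18, value 35+44+49=128
- C+D: mass 5+3=8, value 44+49=93
- B+D: mass 6+3=9, value 35+49=84
- A+D: mass 10+3=13, value 35+49=84
Best: 128 sci.

128 sci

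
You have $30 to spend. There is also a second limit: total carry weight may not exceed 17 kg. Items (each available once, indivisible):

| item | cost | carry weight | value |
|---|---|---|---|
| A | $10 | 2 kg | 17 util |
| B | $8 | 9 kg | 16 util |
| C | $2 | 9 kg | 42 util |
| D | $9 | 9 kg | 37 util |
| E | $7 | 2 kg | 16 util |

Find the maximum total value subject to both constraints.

Feasible sets respecting both limits:
- A+C+E: cost 19, carry weight 13, value 75
- A+D+E: cost 26, carry weight 13, value 70
- A+C: cost 12, carry weight 11, value 59
- C+E: cost 9, carry weight 11, value 58
Best: 75 util.

75 util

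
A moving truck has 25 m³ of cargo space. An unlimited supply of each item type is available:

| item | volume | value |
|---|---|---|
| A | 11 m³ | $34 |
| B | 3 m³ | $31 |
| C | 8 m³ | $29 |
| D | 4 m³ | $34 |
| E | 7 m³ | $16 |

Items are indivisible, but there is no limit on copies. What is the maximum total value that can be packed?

Best value-per-unit is B at 31/3; filling with it alone gives 8×31 = 248.
Optimal mix: 7×B + 1×D → volume 25, value 251.

$251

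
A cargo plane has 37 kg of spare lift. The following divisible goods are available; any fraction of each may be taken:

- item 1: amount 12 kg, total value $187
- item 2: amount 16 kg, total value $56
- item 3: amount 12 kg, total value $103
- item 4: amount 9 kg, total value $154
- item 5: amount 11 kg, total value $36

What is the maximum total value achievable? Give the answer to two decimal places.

Take in order of value per unit:
- item 4 (154/9 per unit): all 9 → value 154, running total 154.00
- item 1 (187/12 per unit): all 12 → value 187, running total 341.00
- item 3 (103/12 per unit): all 12 → value 103, running total 444.00
- item 2 (56/16 per unit): 4 of 16 → value 4×56/16 = 14.0000, running total 458.00
Total 458.00.

458.00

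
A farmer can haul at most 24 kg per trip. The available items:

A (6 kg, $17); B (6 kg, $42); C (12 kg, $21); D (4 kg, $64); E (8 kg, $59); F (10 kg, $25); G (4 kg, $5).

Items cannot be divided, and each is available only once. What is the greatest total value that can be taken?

This is a 0/1 knapsack; check combinations near the capacity.
- A+B+D+E: weight 6+6+4+8=24, value 17+42+64+59=182
- B+D+E+G: weight 6+4+8+4=22, value 42+64+59+5=170
- B+D+E: weight 6+4+8=18, value 42+64+59=165
- D+E+F: weight 4+8+10=22, value 64+59+25=148
- A+D+E+G: weight 6+4+8+4=22, value 17+64+59+5=145
Best: $182.

$182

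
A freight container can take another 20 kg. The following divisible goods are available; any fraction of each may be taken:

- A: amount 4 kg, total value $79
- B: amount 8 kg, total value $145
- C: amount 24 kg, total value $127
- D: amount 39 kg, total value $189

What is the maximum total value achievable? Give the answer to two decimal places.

266.33

Take in order of value per unit:
- A (79/4 per unit): all 4 → value 79, running total 79.00
- B (145/8 per unit): all 8 → value 145, running total 224.00
- C (127/24 per unit): 8 of 24 → value 8×127/24 = 42.3333, running total 266.33
Total 266.33.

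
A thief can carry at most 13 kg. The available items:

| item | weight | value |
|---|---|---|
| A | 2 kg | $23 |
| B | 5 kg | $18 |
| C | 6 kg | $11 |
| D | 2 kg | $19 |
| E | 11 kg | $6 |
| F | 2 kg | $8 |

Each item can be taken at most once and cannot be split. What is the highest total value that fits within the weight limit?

This is a 0/1 knapsack; check combinations near the capacity.
- A+B+D+F: weight 2+5+2+2=11, value 23+18+19+8=68
- A+C+D+F: weight 2+6+2+2=12, value 23+11+19+8=61
- A+B+D: weight 2+5+2=9, value 23+18+19=60
Best: $68.

$68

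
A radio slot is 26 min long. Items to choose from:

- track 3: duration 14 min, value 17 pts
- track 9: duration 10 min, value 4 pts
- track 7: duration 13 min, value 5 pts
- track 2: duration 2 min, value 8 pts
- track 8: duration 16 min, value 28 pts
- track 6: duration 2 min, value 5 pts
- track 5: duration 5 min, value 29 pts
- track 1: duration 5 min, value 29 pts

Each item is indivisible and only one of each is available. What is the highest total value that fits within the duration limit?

86 pts

Check high-value combinations within 26 min:
- track 8+track 5+track 1: duration 16+5+5=26, value 28+29+29=86
- track 3+track 2+track 5+track 1: duration 14+2+5+5=26, value 17+8+29+29=83
- track 3+track 6+track 5+track 1: duration 14+2+5+5=26, value 17+5+29+29=80
Best: 86 pts.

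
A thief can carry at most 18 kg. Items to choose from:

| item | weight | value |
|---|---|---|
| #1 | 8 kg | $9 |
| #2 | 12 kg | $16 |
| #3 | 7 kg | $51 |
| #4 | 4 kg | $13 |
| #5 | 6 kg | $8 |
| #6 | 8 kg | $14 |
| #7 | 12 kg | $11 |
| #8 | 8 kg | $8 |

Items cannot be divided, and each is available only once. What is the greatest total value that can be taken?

$72

Check high-value combinations within 18 kg:
- #3+#4+#5: weight 7+4+6=17, value 51+13+8=72
- #3+#6: weight 7+8=15, value 51+14=65
- #3+#4: weight 7+4=11, value 51+13=64
Best: $72.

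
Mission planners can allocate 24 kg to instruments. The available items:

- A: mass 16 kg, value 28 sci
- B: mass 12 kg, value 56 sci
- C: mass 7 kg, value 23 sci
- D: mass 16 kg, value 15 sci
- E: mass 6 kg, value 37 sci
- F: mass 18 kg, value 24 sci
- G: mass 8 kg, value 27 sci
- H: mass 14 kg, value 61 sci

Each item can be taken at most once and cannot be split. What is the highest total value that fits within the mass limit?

Check high-value combinations within 24 kg:
- E+H: mass 6+14=20, value 37+61=98
- B+E: mass 12+6=18, value 56+37=93
- G+H: mass 8+14=22, value 27+61=88
- C+E+G: mass 7+6+8=21, value 23+37+27=87
- C+H: mass 7+14=21, value 23+61=84
Best: 98 sci.

98 sci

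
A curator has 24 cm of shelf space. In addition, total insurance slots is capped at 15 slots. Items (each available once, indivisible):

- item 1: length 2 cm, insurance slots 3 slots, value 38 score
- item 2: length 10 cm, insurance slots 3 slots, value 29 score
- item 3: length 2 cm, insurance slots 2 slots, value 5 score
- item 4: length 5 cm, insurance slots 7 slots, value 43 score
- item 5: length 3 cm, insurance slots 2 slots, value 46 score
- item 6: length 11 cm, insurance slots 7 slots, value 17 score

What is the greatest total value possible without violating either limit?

Feasible sets respecting both limits:
- item 1+item 2+item 4+item 5: length 20, insurance slots 15, value 156
- item 1+item 3+item 4+item 5: length 12, insurance slots 14, value 132
- item 1+item 4+item 5: length 10, insurance slots 12, value 127
Best: 156 score.

156 score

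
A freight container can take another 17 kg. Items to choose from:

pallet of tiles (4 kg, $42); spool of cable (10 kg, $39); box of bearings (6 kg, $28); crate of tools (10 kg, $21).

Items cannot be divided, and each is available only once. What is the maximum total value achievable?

Check high-value combinations within 17 kg:
- pallet of tiles+spool of cable: weight 4+10=14, value 42+39=81
- pallet of tiles+box of bearings: weight 4+6=10, value 42+28=70
- spool of cable+box of bearings: weight 10+6=16, value 39+28=67
Best: $81.

$81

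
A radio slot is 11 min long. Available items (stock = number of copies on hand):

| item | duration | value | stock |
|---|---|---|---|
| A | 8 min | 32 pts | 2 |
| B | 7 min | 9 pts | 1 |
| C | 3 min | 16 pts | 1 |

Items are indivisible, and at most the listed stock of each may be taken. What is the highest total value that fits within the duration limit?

48 pts

Top feasible selections:
- 1×A + 1×C: duration 11, value 48
- 1×A: duration 8, value 32
- 1×B + 1×C: duration 10, value 25
- 1×C: duration 3, value 16
Best: 48 pts.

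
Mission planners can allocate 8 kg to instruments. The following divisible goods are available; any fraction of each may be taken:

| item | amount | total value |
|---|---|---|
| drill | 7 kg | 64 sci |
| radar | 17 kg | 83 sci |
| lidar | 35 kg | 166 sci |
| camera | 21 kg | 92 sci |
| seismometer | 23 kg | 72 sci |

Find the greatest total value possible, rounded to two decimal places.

68.88

Take in order of value per unit:
- drill (64/7 per unit): all 7 → value 64, running total 64.00
- radar (83/17 per unit): 1 of 17 → value 1×83/17 = 4.8824, running total 68.88
Total 68.88.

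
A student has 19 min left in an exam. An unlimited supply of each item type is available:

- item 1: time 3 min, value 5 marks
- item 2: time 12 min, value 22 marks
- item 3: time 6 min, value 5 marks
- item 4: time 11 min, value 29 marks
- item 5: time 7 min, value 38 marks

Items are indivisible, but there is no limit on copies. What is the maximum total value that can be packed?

81 marks

Best value-per-unit is item 5 at 38/7; filling with it alone gives 2×38 = 76.
Optimal mix: 1×item 1 + 2×item 5 → time 17, value 81.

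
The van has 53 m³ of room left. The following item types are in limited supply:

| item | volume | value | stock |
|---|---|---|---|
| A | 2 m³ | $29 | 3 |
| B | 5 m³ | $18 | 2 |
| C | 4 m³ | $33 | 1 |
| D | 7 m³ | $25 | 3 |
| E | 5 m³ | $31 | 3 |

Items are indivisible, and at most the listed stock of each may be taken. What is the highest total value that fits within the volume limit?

$306

Top feasible selections:
- 3×A + 1×B + 1×C + 3×D + 3×E: volume 51, value 306
- 3×A + 2×B + 1×C + 2×D + 3×E: volume 49, value 299
- 3×A + 2×B + 1×C + 3×D + 2×E: volume 51, value 293
- 3×A + 2×B + 3×D + 3×E: volume 52, value 291
Best: $306.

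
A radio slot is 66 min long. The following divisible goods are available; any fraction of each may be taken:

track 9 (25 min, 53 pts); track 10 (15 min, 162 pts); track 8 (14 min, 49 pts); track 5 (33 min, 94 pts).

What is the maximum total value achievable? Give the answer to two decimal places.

313.48

Take in order of value per unit:
- track 10 (162/15 per unit): all 15 → value 162, running total 162.00
- track 8 (49/14 per unit): all 14 → value 49, running total 211.00
- track 5 (94/33 per unit): all 33 → value 94, running total 305.00
- track 9 (53/25 per unit): 4 of 25 → value 4×53/25 = 8.4800, running total 313.48
Total 313.48.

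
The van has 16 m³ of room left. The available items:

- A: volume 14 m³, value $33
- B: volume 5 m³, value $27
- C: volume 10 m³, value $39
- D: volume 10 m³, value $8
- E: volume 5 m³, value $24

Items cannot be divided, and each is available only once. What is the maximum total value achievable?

Check high-value combinations within 16 m³:
- B+C: volume 5+10=15, value 27+39=66
- C+E: volume 10+5=15, value 39+24=63
- B+E: volume 5+5=10, value 27+24=51
- C: volume 10, value 39
Best: $66.

$66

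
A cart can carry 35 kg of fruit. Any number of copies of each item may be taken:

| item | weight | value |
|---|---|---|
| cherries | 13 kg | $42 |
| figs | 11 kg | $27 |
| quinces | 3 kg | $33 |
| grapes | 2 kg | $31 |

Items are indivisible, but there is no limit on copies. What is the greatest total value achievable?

$529

Best value-per-unit is grapes at 31/2; filling with it alone gives 17×31 = 527.
Optimal mix: 1×quinces + 16×grapes → weight 35, value 529.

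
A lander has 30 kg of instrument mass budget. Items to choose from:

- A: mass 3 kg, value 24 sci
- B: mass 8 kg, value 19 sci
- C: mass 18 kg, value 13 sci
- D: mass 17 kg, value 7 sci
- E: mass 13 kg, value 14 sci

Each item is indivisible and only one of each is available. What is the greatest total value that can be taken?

Check high-value combinations within 30 kg:
- A+B+E: mass 3+8+13=24, value 24+19+14=57
- A+B+C: mass 3+8+18=29, value 24+19+13=56
- A+B+D: mass 3+8+17=28, value 24+19+7=50
- A+B: mass 3+8=11, value 24+19=43
- A+E: mass 3+13=16, value 24+14=38
Best: 57 sci.

57 sci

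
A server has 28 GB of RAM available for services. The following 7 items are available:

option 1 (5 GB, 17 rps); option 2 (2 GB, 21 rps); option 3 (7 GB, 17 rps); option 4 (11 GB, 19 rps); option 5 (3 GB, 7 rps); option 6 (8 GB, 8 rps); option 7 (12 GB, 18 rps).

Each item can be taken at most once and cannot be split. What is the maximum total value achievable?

81 rps

Check high-value combinations within 28 GB:
- option 1+option 2+option 3+option 4+option 5: memory 5+2+7+11+3=28, value 17+21+17+19+7=81
- option 1+option 2+option 3+option 4: memory 5+2+7+11=25, value 17+21+17+19=74
- option 1+option 2+option 3+option 7: memory 5+2+7+12=26, value 17+21+17+18=73
- option 1+option 2+option 3+option 5+option 6: memory 5+2+7+3+8=25, value 17+21+17+7+8=70
- option 1+option 2+option 4+option 6: memory 5+2+11+8=26, value 17+21+19+8=65
Best: 81 rps.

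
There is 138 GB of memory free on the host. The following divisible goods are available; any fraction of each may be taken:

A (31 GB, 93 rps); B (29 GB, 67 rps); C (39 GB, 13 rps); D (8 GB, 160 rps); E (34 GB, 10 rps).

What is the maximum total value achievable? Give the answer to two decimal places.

342.12

Take in order of value per unit:
- D (160/8 per unit): all 8 → value 160, running total 160.00
- A (93/31 per unit): all 31 → value 93, running total 253.00
- B (67/29 per unit): all 29 → value 67, running total 320.00
- C (13/39 per unit): all 39 → value 13, running total 333.00
- E (10/34 per unit): 31 of 34 → value 31×10/34 = 9.1176, running total 342.12
Total 342.12.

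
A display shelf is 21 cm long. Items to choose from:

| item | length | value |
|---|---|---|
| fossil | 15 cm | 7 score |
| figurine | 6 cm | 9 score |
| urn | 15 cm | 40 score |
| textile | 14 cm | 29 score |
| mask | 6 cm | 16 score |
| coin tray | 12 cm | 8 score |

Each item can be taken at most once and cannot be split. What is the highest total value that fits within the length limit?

56 score

This is a 0/1 knapsack; check combinations near the capacity.
- urn+mask: length 15+6=21, value 40+16=56
- figurine+urn: length 6+15=21, value 9+40=49
- textile+mask: length 14+6=20, value 29+16=45
- urn: length 15, value 40
Best: 56 score.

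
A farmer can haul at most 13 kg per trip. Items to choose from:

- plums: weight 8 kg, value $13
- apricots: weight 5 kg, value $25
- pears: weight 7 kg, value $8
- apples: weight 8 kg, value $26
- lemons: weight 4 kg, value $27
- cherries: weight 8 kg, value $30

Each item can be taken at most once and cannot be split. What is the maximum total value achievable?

Check high-value combinations within 13 kg:
- lemons+cherries: weight 4+8=12, value 27+30=57
- apricots+cherries: weight 5+8=13, value 25+30=55
- apples+lemons: weight 8+4=12, value 26+27=53
- apricots+lemons: weight 5+4=9, value 25+27=52
- apricots+apples: weight 5+8=13, value 25+26=51
Best: $57.

$57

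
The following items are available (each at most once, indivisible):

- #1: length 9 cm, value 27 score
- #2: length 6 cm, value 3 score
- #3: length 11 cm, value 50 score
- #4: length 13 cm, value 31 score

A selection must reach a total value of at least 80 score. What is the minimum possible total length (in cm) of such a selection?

24

Subsets with value ≥ 80, sorted by total length:
- #3+#4: length 24, value 81
- #1+#2+#3: length 26, value 80
- #2+#3+#4: length 30, value 84
Minimum length: 24 cm.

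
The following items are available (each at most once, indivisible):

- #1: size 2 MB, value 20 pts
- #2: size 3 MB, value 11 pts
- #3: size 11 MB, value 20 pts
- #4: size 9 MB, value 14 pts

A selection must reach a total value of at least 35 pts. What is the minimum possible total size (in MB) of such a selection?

13

Subsets with value ≥ 35, sorted by total size:
- #1+#3: size 13, value 40
- #1+#2+#4: size 14, value 45
- #1+#2+#3: size 16, value 51
- #1+#3+#4: size 22, value 54
Minimum size: 13 MB.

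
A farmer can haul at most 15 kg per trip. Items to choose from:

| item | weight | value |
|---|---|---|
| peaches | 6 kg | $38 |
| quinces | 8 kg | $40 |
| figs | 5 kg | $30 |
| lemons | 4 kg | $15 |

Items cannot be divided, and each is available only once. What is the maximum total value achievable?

$83

This is a 0/1 knapsack; check combinations near the capacity.
- peaches+figs+lemons: weight 6+5+4=15, value 38+30+15=83
- peaches+quinces: weight 6+8=14, value 38+40=78
- quinces+figs: weight 8+5=13, value 40+30=70
Best: $83.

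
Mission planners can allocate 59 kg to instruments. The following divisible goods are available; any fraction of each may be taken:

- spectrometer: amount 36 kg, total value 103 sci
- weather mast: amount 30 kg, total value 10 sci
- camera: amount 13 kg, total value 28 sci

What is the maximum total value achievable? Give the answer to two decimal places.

134.33

Take in order of value per unit:
- spectrometer (103/36 per unit): all 36 → value 103, running total 103.00
- camera (28/13 per unit): all 13 → value 28, running total 131.00
- weather mast (10/30 per unit): 10 of 30 → value 10×10/30 = 3.3333, running total 134.33
Total 134.33.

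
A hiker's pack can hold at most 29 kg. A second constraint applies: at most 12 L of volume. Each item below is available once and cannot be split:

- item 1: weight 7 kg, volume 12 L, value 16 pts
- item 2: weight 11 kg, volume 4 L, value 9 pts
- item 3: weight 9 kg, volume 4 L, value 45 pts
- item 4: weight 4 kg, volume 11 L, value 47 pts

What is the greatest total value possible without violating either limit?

Feasible sets respecting both limits:
- item 2+item 3: weight 20, volume 8, value 54
- item 4: weight 4, volume 11, value 47
- item 3: weight 9, volume 4, value 45
Best: 54 pts.

54 pts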